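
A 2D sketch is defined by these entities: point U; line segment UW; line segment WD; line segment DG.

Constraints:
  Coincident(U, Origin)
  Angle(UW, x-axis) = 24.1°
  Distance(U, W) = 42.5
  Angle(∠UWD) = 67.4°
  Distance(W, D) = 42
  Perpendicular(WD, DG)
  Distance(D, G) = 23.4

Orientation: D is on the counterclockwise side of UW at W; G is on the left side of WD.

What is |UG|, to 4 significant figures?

30.16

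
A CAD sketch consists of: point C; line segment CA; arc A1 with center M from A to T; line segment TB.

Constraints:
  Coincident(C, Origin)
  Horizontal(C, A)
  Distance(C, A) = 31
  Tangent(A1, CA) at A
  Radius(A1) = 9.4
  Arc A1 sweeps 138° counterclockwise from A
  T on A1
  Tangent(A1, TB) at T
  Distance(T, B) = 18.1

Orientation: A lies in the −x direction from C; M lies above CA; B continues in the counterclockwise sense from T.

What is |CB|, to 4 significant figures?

47.63

C is at the origin; C and A share the same y with |CA| = 31.0 and A on the −x side, so A = (-31.00, 0.000). The tangent condition forces MA to be normal to CA, so M = A + (0, 9.4) = (-31.00, 9.400). On A1, A sits at bearing -90° from M; a 138° counterclockwise sweep puts T at bearing 48°, so T = M + 9.4·(cos 48°, sin 48°) = (-24.71, 16.39). A1 meets TB tangentially, so MT is at right angles to TB, so TB runs along (−sin 48°, cos 48°); with |TB| = 18.1, B = (-38.16, 28.50). Then |CB| = |B − C| = 47.63.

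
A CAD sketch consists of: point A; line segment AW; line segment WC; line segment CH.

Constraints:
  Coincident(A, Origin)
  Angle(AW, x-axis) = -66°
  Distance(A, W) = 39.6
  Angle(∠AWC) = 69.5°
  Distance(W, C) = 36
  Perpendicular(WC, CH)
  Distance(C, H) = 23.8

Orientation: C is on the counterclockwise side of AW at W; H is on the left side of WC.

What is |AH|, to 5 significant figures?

25.817

∠AWC = 69.5°, so WC runs at -66.0° + (180° − 69.5°) = 44.500° from the x-axis; with |WC| = 36.0, C = W + 36.0·(cos 44.500°, sin 44.500°) = (41.784, -10.944). The perpendicularity gives CH at right angles to WC; with |CH| = 23.8 on the left of WC, H = C + 23.8·(-0.70091, 0.71325) = (25.102, 6.0317). Then |AH| = |H − A| = 25.817.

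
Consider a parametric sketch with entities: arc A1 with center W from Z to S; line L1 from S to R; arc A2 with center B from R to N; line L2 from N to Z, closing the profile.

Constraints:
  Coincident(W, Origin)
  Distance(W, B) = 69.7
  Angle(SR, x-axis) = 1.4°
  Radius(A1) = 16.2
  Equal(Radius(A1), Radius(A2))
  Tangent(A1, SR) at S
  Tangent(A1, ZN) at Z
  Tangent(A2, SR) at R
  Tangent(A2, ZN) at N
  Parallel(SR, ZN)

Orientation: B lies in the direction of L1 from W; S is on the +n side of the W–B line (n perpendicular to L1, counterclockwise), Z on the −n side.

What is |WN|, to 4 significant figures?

71.56

The slot axis is L1's direction at 1.4°, so u = (cos 1.4°, sin 1.4°) = (0.9997, 0.02443) and n = (−sin 1.4°, cos 1.4°) = (-0.02443, 0.9997). W is at the origin and B lies 69.7 along u from W, so B = 69.7·u = (69.68, 1.703). Tangency of A1 to both parallel lines with radius 16.2 puts S and Z at W ± 16.2·n: S = (-0.3958, 16.20), Z = (0.3958, -16.20). Equal radii place R and N the same way about B: R = B + 16.2·n = (69.28, 17.90), N = B − 16.2·n = (70.07, -14.49). Then |WN| = |N − W| = 71.56.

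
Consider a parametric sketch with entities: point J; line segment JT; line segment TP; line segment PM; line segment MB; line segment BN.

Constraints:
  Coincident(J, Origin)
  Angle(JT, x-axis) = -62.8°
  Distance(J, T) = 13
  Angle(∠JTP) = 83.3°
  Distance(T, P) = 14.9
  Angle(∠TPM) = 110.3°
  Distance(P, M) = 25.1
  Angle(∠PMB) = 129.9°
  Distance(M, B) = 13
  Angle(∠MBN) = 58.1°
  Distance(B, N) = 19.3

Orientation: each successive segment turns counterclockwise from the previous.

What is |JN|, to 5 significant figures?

8.1353

J is at the origin; JT runs at -62.8° with length 13.0, so T = (5.9423, -11.562). ∠JTP = 83.3° gives TP at 33.900° from the x-axis; with |TP| = 14.9, P = (18.309, -3.2520). ∠TPM = 110.3° gives PM at 103.60° from the x-axis; with |PM| = 25.1, M = (12.407, 21.144). ∠PMB = 129.9° gives MB at 153.70° from the x-axis; with |MB| = 13.0, B = (0.75307, 26.904). ∠MBN = 58.1° gives BN at -84.400° from the x-axis; with |BN| = 19.3, N = (2.6364, 7.6962). Then |JN| = |N − J| = 8.1353.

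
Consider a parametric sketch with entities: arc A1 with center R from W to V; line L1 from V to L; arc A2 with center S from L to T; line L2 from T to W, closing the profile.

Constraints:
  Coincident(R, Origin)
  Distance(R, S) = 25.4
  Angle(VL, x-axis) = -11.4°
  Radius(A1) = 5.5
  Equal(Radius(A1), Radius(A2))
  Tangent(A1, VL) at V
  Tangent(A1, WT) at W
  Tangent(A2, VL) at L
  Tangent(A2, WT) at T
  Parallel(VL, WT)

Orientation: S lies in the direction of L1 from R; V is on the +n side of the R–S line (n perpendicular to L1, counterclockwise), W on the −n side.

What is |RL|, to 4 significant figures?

25.99

The slot axis is L1's direction at -11.4°, so u = (cos -11.4°, sin -11.4°) = (0.9803, -0.1977) and n = (−sin -11.4°, cos -11.4°) = (0.1977, 0.9803). R is at the origin and S lies 25.4 along u from R, so S = 25.4·u = (24.90, -5.020). Tangency of A1 to both parallel lines with radius 5.5 puts V and W at R ± 5.5·n: V = (1.087, 5.391), W = (-1.087, -5.391). Equal radii place L and T the same way about S: L = S + 5.5·n = (25.99, 0.3710), T = S − 5.5·n = (23.81, -10.41). Then |RL| = |L − R| = 25.99.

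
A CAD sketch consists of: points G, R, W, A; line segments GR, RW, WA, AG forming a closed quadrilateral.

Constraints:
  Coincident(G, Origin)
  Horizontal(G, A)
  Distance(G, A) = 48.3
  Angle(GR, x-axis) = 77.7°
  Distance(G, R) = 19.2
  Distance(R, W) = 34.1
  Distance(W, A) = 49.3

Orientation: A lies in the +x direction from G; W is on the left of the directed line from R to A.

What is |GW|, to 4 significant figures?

51.72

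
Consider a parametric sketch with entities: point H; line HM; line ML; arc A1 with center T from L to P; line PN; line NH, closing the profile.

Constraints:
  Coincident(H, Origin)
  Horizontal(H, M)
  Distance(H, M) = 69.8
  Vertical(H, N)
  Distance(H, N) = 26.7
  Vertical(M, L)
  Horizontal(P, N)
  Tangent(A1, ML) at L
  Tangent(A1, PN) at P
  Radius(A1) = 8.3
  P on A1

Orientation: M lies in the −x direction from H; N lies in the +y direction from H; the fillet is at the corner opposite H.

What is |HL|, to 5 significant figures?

72.184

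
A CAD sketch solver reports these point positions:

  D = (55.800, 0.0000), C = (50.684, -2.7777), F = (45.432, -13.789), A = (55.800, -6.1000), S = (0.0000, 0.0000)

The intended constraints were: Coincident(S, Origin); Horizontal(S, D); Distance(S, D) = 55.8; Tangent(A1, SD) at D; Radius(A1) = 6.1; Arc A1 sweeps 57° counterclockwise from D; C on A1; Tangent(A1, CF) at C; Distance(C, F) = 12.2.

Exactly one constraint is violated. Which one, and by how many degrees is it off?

Tangent(A1, CF) at C — off by 7.50°.

S = (0.00, 0.00) ✓; S.y = 0.00, D.y = 0.00 ✓; |SD| = 55.80 ✓; ∠(AD, DS) = 90.00° ✓; |AD| = 6.100 ✓; bearing(A→C) − bearing(A→D) = 57.00° ✓; |AC| = 6.100 ✓; ∠(AC, CF) = 82.50° ✗; |CF| = 12.20 ✓.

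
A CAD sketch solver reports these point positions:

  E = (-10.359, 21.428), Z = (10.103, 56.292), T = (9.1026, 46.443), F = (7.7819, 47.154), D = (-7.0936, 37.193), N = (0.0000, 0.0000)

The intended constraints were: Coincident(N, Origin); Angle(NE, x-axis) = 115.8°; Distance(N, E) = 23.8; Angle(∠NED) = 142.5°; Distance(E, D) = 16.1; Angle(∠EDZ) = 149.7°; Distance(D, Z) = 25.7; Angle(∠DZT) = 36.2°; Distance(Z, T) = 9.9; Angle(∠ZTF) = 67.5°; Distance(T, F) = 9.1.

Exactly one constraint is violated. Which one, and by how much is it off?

Distance(T, F) = 9.1 — off by 7.60.

N = (0.00, 0.00) ✓; NE at 115.8° ✓; |NE| = 23.80 ✓; ∠NED = 142.5° ✓; |ED| = 16.10 ✓; ∠EDZ = 149.7° ✓; |DZ| = 25.70 ✓; ∠DZT = 36.20° ✓; |ZT| = 9.900 ✓; ∠ZTF = 67.50° ✓; |TF| = 1.500 ✗.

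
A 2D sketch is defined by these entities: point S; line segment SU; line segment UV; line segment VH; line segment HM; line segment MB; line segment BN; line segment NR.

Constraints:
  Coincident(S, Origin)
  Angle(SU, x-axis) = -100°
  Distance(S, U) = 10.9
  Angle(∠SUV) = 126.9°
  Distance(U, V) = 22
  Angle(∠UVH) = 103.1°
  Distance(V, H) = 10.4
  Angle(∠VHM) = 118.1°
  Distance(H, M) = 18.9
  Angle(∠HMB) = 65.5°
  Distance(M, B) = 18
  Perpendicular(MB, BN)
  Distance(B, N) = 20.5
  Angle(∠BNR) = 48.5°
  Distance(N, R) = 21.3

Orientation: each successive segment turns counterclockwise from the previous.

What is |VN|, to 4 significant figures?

2.658

S is at the origin; SU runs at -100.0° with length 10.9, so U = (-1.893, -10.73). ∠SUV = 126.9° gives UV at -46.90° from the x-axis; with |UV| = 22.0, V = (13.14, -26.80). ∠UVH = 103.1° gives VH at 30.00° from the x-axis; with |VH| = 10.4, H = (22.15, -21.60). ∠VHM = 118.1° gives HM at 91.90° from the x-axis; with |HM| = 18.9, M = (21.52, -2.708). ∠HMB = 65.5° gives MB at -153.6° from the x-axis; with |MB| = 18.0, B = (5.396, -10.71). The perpendicularity gives BN at right angles to MB, so BN runs at -63.60°; with |BN| = 20.5, N = (14.51, -29.07). Then |VN| = |N − V| = 2.658.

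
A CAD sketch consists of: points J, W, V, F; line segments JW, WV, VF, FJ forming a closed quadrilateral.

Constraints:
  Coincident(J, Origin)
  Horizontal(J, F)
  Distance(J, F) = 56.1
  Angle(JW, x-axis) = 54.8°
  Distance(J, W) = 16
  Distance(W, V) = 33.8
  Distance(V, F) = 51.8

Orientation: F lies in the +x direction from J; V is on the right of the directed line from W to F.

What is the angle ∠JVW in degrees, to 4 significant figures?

23.61°

Checks: |WV| = 33.80 ✓; |VF| = 51.80 ✓.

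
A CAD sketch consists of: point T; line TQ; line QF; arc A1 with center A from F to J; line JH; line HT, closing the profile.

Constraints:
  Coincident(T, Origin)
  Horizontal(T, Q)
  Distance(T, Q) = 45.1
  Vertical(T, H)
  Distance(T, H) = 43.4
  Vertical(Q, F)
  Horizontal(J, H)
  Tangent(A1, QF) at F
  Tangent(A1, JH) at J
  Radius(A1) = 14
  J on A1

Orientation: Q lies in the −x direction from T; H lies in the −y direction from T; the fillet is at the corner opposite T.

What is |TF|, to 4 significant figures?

53.84

T is at the origin; TQ is horizontal with |TQ| = 45.1 and Q on the −x side, so Q = (-45.10, 0.000). T and H share the same x with |TH| = 43.4 and H on the −y side, so H = (0.000, -43.40). The virtual corner opposite T is at (-45.10, -43.40). Tangency of A1 to QF means the radius AF is perpendicular to QF and A1 meets JH tangentially, so AJ is at right angles to JH, with radius 14.0, so the center A sits 14.0 in from both sides at A = (-31.10, -29.40). That places the tangent points at F = (-45.10, -29.40) on QF and J = (-31.10, -43.40) on JH. Then |TF| = |F − T| = 53.84.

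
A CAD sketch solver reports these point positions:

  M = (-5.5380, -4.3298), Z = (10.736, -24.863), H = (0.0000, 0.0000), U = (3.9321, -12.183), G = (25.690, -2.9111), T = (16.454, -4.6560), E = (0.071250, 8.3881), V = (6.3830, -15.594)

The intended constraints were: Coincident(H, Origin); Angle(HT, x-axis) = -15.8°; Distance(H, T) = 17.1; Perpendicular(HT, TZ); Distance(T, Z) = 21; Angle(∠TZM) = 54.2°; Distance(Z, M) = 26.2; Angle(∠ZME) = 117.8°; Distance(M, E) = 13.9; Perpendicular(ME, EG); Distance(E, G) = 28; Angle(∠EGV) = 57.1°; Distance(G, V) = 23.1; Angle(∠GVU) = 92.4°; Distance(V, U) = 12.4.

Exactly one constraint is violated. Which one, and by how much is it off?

Distance(V, U) = 12.4 — off by 8.20.

H = (0.00, 0.00) ✓; HT at -15.80° ✓; |HT| = 17.10 ✓; ∠(HT, TZ) = 90.00° ✓; |TZ| = 21.00 ✓; ∠TZM = 54.20° ✓; |ZM| = 26.20 ✓; ∠ZME = 117.8° ✓; |ME| = 13.90 ✓; ∠(ME, EG) = 90.00° ✓; |EG| = 28.00 ✓; ∠EGV = 57.10° ✓; |GV| = 23.10 ✓; ∠GVU = 92.40° ✓; |VU| = 4.200 ✗.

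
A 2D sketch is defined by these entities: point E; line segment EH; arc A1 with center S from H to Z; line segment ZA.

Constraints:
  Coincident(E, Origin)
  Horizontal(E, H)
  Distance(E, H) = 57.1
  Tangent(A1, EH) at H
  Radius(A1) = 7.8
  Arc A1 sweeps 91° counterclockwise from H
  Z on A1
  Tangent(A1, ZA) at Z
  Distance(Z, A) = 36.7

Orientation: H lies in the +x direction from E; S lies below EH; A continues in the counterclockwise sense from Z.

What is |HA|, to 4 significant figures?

45.20

On A1, H sits at bearing 90° from S; a 91° counterclockwise sweep puts Z at bearing 181°, so Z = S + 7.8·(cos 181°, sin 181°) = (49.30, -7.936). Since A1 is tangent to ZA there, SZ ⟂ ZA, so ZA runs along (−sin 181°, cos 181°); with |ZA| = 36.7, A = (49.94, -44.63). Then |HA| = |A − H| = 45.20.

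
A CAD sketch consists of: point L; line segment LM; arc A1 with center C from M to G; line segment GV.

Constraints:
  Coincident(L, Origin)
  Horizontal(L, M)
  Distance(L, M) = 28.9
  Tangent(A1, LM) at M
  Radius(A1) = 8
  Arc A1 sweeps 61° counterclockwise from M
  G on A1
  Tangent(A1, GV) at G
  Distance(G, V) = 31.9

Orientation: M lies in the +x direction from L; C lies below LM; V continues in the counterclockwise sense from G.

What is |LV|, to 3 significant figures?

32.7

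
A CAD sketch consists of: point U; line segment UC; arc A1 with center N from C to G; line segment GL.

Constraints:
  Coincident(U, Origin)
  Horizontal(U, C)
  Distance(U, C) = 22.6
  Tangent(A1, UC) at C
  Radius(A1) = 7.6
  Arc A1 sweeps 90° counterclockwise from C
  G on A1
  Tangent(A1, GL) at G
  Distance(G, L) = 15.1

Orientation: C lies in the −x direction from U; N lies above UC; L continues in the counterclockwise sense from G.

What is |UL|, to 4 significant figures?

27.21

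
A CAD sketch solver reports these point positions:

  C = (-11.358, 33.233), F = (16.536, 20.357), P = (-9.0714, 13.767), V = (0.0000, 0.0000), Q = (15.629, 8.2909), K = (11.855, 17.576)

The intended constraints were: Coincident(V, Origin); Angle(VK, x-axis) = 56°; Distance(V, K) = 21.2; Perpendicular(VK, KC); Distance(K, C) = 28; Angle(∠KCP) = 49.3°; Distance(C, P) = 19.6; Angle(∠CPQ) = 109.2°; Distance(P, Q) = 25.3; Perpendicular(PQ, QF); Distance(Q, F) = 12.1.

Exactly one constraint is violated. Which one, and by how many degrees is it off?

Perpendicular(PQ, QF) — off by 8.20°.

V = (0.00, 0.00) ✓; VK at 56.00° ✓; |VK| = 21.20 ✓; ∠(VK, KC) = 90.00° ✓; |KC| = 28.00 ✓; ∠KCP = 49.30° ✓; |CP| = 19.60 ✓; ∠CPQ = 109.2° ✓; |PQ| = 25.30 ✓; ∠(PQ, QF) = 98.20° ✗; |QF| = 12.10 ✓.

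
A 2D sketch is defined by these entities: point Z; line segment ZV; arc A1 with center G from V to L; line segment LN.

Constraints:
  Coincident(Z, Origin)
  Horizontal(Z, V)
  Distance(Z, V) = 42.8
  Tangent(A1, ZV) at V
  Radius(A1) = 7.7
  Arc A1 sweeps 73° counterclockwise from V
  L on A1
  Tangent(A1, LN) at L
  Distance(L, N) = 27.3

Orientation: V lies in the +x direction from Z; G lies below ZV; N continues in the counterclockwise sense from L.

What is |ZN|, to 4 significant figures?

41.83

On A1, V sits at bearing 90° from G; a 73° counterclockwise sweep puts L at bearing 163°, so L = G + 7.7·(cos 163°, sin 163°) = (35.44, -5.449). The tangent condition forces GL to be normal to LN, so LN runs along (−sin 163°, cos 163°); with |LN| = 27.3, N = (27.45, -31.56). Then |ZN| = |N − Z| = 41.83.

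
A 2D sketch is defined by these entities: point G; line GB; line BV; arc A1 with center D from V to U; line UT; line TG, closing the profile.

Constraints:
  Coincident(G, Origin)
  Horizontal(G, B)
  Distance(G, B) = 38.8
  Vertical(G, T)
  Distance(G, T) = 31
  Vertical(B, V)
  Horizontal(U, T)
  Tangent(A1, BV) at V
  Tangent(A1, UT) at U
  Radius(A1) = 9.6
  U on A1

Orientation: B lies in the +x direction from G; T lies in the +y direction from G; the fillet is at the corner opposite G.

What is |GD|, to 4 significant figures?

36.20

G is at the origin; G and B share the same y with |GB| = 38.8 and B on the +x side, so B = (38.80, 0.000). G and T share the same x with |GT| = 31.0 and T on the +y side, so T = (0.000, 31.00). The virtual corner opposite G is at (38.80, 31.00). The tangent condition forces DV to be normal to BV and the tangent condition forces DU to be normal to UT, with radius 9.6, so the center D sits 9.6 in from both sides at D = (29.20, 21.40). Then |GD| = |D − G| = 36.20.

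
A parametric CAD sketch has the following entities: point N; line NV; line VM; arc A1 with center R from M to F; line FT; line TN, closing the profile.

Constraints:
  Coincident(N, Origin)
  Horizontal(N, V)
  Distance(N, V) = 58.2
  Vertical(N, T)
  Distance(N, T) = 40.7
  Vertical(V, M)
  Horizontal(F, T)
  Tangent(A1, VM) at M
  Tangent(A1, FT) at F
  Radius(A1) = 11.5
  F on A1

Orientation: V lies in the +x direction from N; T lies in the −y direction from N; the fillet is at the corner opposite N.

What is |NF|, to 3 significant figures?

61.9

N is at the origin; NV is horizontal with |NV| = 58.2 and V on the +x side, so V = (58.2, 0.00). N and T share the same x with |NT| = 40.7 and T on the −y side, so T = (0.00, -40.7). The virtual corner opposite N is at (58.2, -40.7). Tangency of A1 to VM means the radius RM is perpendicular to VM and the tangent condition forces RF to be normal to FT, with radius 11.5, so the center R sits 11.5 in from both sides at R = (46.7, -29.2). That places the tangent points at M = (58.2, -29.2) on VM and F = (46.7, -40.7) on FT. Then |NF| = |F − N| = 61.9.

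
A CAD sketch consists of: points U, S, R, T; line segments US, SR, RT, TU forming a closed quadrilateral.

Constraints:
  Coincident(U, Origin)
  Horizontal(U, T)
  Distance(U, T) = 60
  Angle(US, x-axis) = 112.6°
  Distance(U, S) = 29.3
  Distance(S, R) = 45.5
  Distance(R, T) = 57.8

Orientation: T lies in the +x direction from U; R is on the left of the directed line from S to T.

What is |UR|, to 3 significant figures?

56.5

Checks: |SR| = 45.50 ✓; |RT| = 57.80 ✓.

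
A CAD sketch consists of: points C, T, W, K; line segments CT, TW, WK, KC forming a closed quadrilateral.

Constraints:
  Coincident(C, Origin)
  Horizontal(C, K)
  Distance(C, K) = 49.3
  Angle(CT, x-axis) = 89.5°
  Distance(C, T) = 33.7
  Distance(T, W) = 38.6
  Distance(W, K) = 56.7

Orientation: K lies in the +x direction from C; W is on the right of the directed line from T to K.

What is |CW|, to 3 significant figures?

8.36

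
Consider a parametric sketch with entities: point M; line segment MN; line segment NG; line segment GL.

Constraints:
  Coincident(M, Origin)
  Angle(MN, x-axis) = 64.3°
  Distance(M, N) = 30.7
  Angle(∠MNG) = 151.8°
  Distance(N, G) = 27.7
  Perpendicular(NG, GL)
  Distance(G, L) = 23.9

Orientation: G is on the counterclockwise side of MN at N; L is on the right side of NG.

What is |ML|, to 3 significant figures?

66.9

∠MNG = 151.8°, so NG runs at 64.3° + (180° − 151.8°) = 92.5° from the x-axis; with |NG| = 27.7, G = N + 27.7·(cos 92.5°, sin 92.5°) = (12.1, 55.3). NG ⟂ GL; with |GL| = 23.9 on the right of NG, L = G + 23.9·(0.999, 0.0436) = (36.0, 56.4). Then |ML| = |L − M| = 66.9.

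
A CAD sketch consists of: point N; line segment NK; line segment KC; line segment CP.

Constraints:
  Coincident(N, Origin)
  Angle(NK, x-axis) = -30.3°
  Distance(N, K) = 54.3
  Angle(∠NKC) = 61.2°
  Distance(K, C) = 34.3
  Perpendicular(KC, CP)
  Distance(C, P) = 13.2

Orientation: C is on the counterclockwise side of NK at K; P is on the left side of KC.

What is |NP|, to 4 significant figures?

35.33

N is at the origin; NK runs at -30.3° with length 54.3, so K = 54.3·(cos -30.3°, sin -30.3°) = (46.88, -27.40). ∠NKC = 61.2°, so KC runs at -30.3° + (180° − 61.2°) = 88.50° from the x-axis; with |KC| = 34.3, C = K + 34.3·(cos 88.50°, sin 88.50°) = (47.78, 6.892). KC is perpendicular to CP; with |CP| = 13.2 on the left of KC, P = C + 13.2·(-0.9997, 0.02618) = (34.58, 7.238). Then |NP| = |P − N| = 35.33.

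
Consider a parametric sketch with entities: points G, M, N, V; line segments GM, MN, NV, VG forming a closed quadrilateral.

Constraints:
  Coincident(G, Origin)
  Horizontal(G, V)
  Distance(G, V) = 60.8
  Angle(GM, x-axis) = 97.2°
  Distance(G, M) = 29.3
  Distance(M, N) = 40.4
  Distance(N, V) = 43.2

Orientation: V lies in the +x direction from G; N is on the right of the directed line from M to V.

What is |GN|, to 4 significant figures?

18.61

G is at the origin; G and V share the same y with |GV| = 60.8 and V in +x, so V = (60.8, 0). GM runs at 97.2° with |GM| = 29.3, so M = (-3.672, 29.07). N is determined by |MN| = 40.4 and |NV| = 43.2 together: it lies at the intersection of circle(M, 40.4) and circle(V, 43.2). With |MV| = 70.72, the foot of the radical line on MV is 33.71 from M and the perpendicular offset is √(40.4² − 33.71²) = 22.27. Taking the right-of-MV solution: N = (17.90, -5.089).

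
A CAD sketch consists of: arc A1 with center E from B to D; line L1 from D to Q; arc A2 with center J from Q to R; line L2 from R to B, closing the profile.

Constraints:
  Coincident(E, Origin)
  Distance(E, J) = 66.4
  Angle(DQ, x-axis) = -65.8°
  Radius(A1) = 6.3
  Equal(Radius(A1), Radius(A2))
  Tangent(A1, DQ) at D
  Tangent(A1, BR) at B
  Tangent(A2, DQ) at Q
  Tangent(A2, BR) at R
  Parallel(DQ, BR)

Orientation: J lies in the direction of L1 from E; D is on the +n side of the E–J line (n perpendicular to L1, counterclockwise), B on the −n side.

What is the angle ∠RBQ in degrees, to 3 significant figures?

10.7°

The slot axis is L1's direction at -65.8°, so u = (cos -65.8°, sin -65.8°) = (0.410, -0.912) and n = (−sin -65.8°, cos -65.8°) = (0.912, 0.410). E is at the origin and J lies 66.4 along u from E, so J = 66.4·u = (27.2, -60.6). Tangency of A1 to both parallel lines with radius 6.3 puts D and B at E ± 6.3·n: D = (5.75, 2.58), B = (-5.75, -2.58). Equal radii place Q and R the same way about J: Q = J + 6.3·n = (33.0, -58.0), R = J − 6.3·n = (21.5, -63.1). Then cos ∠RBQ = BR·BQ / (|BR||BQ|), giving 10.7°.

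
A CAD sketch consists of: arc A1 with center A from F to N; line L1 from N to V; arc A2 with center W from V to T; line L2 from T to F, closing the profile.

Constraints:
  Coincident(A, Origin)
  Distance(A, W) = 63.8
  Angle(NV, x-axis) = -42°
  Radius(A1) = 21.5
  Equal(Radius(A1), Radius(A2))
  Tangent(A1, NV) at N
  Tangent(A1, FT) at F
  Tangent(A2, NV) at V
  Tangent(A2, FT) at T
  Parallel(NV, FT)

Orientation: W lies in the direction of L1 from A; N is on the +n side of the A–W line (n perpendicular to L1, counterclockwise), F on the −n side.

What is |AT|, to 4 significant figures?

67.33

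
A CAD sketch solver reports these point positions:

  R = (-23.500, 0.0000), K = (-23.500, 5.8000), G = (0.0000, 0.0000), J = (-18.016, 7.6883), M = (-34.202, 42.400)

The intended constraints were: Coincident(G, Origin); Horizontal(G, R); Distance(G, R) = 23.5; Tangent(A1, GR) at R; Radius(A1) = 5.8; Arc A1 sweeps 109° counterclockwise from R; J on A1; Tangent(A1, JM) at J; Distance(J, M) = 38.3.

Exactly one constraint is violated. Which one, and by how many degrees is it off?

Tangent(A1, JM) at J — off by 6.00°.

G = (0.00, 0.00) ✓; G.y = 0.00, R.y = 0.00 ✓; |GR| = 23.50 ✓; ∠(KR, RG) = 90.00° ✓; |KR| = 5.800 ✓; bearing(K→J) − bearing(K→R) = 109.0° ✓; |KJ| = 5.800 ✓; ∠(KJ, JM) = 84.00° ✗; |JM| = 38.30 ✓.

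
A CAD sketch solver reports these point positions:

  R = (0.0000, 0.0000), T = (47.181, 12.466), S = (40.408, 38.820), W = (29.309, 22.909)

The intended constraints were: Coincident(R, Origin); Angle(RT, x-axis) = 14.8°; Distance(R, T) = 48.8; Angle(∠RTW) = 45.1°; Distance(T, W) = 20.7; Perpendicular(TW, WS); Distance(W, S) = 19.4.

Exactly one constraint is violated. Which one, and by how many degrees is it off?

Perpendicular(TW, WS) — off by 4.60°.

R = (0.00, 0.00) ✓; RT at 14.80° ✓; |RT| = 48.80 ✓; ∠RTW = 45.10° ✓; |TW| = 20.70 ✓; ∠(TW, WS) = 94.60° ✗; |WS| = 19.40 ✓.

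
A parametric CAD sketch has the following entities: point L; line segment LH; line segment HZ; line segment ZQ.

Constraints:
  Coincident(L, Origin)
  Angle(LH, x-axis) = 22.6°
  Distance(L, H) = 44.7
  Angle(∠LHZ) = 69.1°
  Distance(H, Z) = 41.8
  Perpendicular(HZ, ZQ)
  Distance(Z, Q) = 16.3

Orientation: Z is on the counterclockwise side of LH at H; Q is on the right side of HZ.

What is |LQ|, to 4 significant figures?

63.56

L is at the origin; LH runs at 22.6° with length 44.7, so H = 44.7·(cos 22.6°, sin 22.6°) = (41.27, 17.18). ∠LHZ = 69.1°, so HZ runs at 22.6° + (180° − 69.1°) = 133.5° from the x-axis; with |HZ| = 41.8, Z = H + 41.8·(cos 133.5°, sin 133.5°) = (12.49, 47.50). HZ is perpendicular to ZQ; with |ZQ| = 16.3 on the right of HZ, Q = Z + 16.3·(0.7254, 0.6884) = (24.32, 58.72). Then |LQ| = |Q − L| = 63.56.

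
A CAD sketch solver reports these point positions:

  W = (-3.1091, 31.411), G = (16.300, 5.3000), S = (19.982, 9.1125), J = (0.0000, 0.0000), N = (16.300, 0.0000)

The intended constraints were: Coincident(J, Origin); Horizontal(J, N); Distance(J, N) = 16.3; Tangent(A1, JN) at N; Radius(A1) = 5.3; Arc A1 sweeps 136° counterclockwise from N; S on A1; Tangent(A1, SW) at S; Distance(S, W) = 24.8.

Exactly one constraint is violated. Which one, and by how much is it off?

Distance(S, W) = 24.8 — off by 7.30.

J = (0.00, 0.00) ✓; J.y = 0.00, N.y = 0.00 ✓; |JN| = 16.30 ✓; ∠(GN, NJ) = 90.00° ✓; |GN| = 5.300 ✓; bearing(G→S) − bearing(G→N) = 136.0° ✓; |GS| = 5.300 ✓; ∠(GS, SW) = 90.00° ✓; |SW| = 32.10 ✗.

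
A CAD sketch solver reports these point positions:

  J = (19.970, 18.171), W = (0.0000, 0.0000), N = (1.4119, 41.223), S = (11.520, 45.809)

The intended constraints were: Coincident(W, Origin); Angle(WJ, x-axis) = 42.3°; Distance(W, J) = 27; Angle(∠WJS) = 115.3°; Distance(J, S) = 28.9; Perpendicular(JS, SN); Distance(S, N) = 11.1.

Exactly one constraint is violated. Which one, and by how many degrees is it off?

Perpendicular(JS, SN) — off by 7.40°.

W = (0.00, 0.00) ✓; WJ at 42.30° ✓; |WJ| = 27.00 ✓; ∠WJS = 115.3° ✓; |JS| = 28.90 ✓; ∠(JS, SN) = 97.40° ✗; |SN| = 11.10 ✓.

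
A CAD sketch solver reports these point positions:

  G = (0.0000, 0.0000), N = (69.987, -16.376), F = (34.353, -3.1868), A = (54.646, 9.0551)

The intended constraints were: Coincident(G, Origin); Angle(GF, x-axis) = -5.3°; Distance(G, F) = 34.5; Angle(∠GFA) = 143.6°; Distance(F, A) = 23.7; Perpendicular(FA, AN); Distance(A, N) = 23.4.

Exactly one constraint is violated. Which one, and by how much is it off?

Distance(A, N) = 23.4 — off by 6.30.

G = (0.00, 0.00) ✓; GF at -5.300° ✓; |GF| = 34.50 ✓; ∠GFA = 143.6° ✓; |FA| = 23.70 ✓; ∠(FA, AN) = 90.00° ✓; |AN| = 29.70 ✗.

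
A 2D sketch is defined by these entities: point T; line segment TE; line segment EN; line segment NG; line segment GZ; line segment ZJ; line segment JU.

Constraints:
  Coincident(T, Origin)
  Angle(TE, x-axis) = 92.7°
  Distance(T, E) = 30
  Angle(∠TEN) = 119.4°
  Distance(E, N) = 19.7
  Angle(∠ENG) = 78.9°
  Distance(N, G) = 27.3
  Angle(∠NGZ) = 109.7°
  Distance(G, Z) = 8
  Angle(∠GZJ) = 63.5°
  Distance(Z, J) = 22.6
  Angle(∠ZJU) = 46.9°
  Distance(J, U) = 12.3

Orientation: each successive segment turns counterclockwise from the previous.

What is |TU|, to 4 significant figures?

35.31

T is at the origin; TE runs at 92.7° with length 30.0, so E = (-1.413, 29.97). ∠TEN = 119.4° gives EN at 153.3° from the x-axis; with |EN| = 19.7, N = (-19.01, 38.82). ∠ENG = 78.9° gives NG at -105.6° from the x-axis; with |NG| = 27.3, G = (-26.35, 12.52). ∠NGZ = 109.7° gives GZ at -35.30° from the x-axis; with |GZ| = 8.0, Z = (-19.83, 7.901). ∠GZJ = 63.5° gives ZJ at 81.20° from the x-axis; with |ZJ| = 22.6, J = (-16.37, 30.24). ∠ZJU = 46.9° gives JU at -145.7° from the x-axis; with |JU| = 12.3, U = (-26.53, 23.30). Then |TU| = |U − T| = 35.31.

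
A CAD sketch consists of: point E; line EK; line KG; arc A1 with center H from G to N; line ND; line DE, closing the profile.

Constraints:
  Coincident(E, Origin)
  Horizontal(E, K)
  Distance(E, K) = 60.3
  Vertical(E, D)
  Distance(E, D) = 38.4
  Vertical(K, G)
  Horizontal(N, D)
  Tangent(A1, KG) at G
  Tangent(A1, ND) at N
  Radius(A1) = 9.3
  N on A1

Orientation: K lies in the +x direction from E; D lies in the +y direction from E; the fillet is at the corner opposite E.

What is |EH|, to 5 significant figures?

58.718

E is at the origin; EK is horizontal with |EK| = 60.3 and K on the +x side, so K = (60.300, 0.0000). E and D share the same x with |ED| = 38.4 and D on the +y side, so D = (0.0000, 38.400). The virtual corner opposite E is at (60.300, 38.400). The tangent condition forces HG to be normal to KG and the tangent condition forces HN to be normal to ND, with radius 9.3, so the center H sits 9.3 in from both sides at H = (51.000, 29.100). Then |EH| = |H − E| = 58.718.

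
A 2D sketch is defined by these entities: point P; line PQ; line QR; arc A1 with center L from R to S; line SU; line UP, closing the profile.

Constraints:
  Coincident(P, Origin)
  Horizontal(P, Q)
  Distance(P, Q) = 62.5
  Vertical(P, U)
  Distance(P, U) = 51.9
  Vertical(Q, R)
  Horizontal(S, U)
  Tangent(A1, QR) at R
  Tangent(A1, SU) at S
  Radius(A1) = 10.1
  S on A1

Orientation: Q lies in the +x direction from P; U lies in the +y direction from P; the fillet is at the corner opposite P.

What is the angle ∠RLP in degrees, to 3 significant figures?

141°

The virtual corner opposite P is at (62.5, 51.9). The tangent condition forces LR to be normal to QR and since A1 is tangent to SU there, LS ⟂ SU, with radius 10.1, so the center L sits 10.1 in from both sides at L = (52.4, 41.8). That places the tangent points at R = (62.5, 41.8) on QR and S = (52.4, 51.9) on SU. Then cos ∠RLP = LR·LP / (|LR||LP|), giving 141°.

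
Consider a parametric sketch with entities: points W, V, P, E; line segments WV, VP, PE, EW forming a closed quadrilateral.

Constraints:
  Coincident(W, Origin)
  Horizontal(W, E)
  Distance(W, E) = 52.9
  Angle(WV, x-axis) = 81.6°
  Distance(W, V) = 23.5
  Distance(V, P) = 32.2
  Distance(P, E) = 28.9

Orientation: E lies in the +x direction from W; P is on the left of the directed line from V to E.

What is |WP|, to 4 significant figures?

42.51

Checks: |VP| = 32.20 ✓; |PE| = 28.90 ✓.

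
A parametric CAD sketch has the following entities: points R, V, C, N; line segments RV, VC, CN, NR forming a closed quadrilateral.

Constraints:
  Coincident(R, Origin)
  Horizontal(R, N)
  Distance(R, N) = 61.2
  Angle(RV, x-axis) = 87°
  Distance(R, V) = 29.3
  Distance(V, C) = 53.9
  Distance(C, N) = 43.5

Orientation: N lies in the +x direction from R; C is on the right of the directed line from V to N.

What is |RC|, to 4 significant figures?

30.47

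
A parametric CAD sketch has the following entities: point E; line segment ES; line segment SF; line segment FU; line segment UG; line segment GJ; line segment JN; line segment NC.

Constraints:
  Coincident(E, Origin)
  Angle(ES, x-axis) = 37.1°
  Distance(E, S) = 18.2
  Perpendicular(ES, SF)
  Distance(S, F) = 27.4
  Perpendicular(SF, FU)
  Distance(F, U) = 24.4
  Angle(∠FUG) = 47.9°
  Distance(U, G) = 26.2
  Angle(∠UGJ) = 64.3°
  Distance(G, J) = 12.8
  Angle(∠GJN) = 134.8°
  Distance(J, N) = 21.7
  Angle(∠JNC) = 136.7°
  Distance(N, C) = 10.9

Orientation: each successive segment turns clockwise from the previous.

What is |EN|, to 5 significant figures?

40.529

E is at the origin; ES runs at 37.1° with length 18.2, so S = (14.516, 10.978). ES ⟂ SF, so SF runs at -52.900°; with |SF| = 27.4, F = (31.044, -10.875). The perpendicularity gives FU at right angles to SF, so FU runs at -142.90°; with |FU| = 24.4, U = (11.583, -25.594). ∠FUG = 47.9° gives UG at 85.000° from the x-axis; with |UG| = 26.2, G = (13.866, 0.50661). ∠UGJ = 64.3° gives GJ at -30.700° from the x-axis; with |GJ| = 12.8, J = (24.872, -6.0283). ∠GJN = 134.8° gives JN at -75.900° from the x-axis; with |JN| = 21.7, N = (30.159, -27.075). Then |EN| = |N − E| = 40.529.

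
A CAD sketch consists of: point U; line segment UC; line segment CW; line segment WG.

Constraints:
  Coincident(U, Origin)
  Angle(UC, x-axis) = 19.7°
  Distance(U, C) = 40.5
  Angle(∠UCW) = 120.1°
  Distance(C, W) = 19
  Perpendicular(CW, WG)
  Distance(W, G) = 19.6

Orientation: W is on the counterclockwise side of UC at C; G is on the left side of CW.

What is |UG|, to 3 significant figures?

42.2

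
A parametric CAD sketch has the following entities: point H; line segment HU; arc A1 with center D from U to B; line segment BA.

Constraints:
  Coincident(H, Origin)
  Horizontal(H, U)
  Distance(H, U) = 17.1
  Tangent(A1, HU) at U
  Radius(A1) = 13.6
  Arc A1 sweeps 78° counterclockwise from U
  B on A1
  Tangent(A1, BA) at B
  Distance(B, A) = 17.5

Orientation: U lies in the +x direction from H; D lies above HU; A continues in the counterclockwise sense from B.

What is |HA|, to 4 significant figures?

44.01

H is at the origin; H and U share the same y with |HU| = 17.1 and U on the +x side, so U = (17.10, 0.000). Tangency of A1 to HU means the radius DU is perpendicular to HU, so D = U + (0, 13.6) = (17.10, 13.60). On A1, U sits at bearing -90° from D; a 78° counterclockwise sweep puts B at bearing -12°, so B = D + 13.6·(cos -12°, sin -12°) = (30.40, 10.77). Since A1 is tangent to BA there, DB ⟂ BA, so BA runs along (−sin -12°, cos -12°); with |BA| = 17.5, A = (34.04, 27.89). Then |HA| = |A − H| = 44.01.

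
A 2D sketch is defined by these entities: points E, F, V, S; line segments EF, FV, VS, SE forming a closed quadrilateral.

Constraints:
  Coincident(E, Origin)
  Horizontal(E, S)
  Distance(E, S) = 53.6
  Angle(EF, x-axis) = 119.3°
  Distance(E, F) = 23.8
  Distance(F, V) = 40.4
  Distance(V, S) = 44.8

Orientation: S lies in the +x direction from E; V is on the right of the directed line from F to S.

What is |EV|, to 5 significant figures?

16.761

Checks: |FV| = 40.40 ✓; |VS| = 44.80 ✓.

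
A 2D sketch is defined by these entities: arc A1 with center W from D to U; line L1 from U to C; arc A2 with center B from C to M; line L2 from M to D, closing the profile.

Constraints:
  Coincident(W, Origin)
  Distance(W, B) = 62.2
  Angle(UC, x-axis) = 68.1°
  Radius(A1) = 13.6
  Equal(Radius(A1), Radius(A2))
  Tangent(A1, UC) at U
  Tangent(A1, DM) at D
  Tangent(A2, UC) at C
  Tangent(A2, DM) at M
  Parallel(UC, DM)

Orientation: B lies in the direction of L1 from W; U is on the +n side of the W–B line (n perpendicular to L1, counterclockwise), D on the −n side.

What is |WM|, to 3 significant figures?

63.7

Tangency of A1 to both parallel lines with radius 13.6 puts U and D at W ± 13.6·n: U = (-12.6, 5.07), D = (12.6, -5.07). Equal radii place C and M the same way about B: C = B + 13.6·n = (10.6, 62.8), M = B − 13.6·n = (35.8, 52.6). Then |WM| = |M − W| = 63.7.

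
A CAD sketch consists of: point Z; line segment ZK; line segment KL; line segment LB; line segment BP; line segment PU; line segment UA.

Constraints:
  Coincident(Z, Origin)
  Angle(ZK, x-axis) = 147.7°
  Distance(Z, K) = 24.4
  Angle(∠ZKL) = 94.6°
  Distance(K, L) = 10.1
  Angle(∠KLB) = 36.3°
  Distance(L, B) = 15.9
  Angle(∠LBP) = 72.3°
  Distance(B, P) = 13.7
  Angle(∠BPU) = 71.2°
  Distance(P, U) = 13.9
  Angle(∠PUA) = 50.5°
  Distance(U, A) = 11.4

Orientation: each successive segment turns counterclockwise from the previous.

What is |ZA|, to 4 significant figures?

19.13

Z is at the origin; ZK runs at 147.7° with length 24.4, so K = (-20.62, 13.04). ∠ZKL = 94.6° gives KL at -126.9° from the x-axis; with |KL| = 10.1, L = (-26.69, 4.961). ∠KLB = 36.3° gives LB at 16.80° from the x-axis; with |LB| = 15.9, B = (-11.47, 9.557). ∠LBP = 72.3° gives BP at 124.5° from the x-axis; with |BP| = 13.7, P = (-19.23, 20.85). ∠BPU = 71.2° gives PU at -126.7° from the x-axis; with |PU| = 13.9, U = (-27.53, 9.703). ∠PUA = 50.5° gives UA at 2.800° from the x-axis; with |UA| = 11.4, A = (-16.15, 10.26). Then |ZA| = |A − Z| = 19.13.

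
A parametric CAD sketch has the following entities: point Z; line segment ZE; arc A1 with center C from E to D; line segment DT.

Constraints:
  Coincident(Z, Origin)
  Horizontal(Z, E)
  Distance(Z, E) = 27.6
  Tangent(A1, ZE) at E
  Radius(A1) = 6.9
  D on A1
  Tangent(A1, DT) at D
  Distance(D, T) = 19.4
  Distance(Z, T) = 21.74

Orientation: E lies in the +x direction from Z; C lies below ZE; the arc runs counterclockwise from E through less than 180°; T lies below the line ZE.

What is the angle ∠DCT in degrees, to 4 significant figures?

70.42°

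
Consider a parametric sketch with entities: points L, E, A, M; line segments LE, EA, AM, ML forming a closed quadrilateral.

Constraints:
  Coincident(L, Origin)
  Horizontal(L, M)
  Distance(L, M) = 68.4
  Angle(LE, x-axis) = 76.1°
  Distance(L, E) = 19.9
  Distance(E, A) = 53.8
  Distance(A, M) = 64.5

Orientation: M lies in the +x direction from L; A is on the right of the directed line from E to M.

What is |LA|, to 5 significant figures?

36.359

L is at the origin; L and M share the same y with |LM| = 68.4 and M in +x, so M = (68.4, 0). LE runs at 76.1° with |LE| = 19.9, so E = (4.7805, 19.317). A is determined by |EA| = 53.8 and |AM| = 64.5 together: it lies at the intersection of circle(E, 53.8) and circle(M, 64.5). With |EM| = 66.488, the foot of the radical line on EM is 23.725 from E and the perpendicular offset is √(53.8² − 23.725²) = 48.286. Taking the right-of-EM solution: A = (13.453, -33.779).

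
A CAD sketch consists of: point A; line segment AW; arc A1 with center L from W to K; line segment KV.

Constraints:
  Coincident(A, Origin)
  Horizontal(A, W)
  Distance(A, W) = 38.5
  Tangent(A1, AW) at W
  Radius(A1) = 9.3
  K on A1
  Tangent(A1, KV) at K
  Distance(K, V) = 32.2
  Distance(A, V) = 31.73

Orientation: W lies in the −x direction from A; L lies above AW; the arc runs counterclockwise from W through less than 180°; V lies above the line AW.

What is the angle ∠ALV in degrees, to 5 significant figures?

50.598°

Checks: |LK| = 9.300 ✓; ∠(LK, KV) = 90.00° ✓; |KV| = 32.20 ✓; |AV| = 31.73 ✓.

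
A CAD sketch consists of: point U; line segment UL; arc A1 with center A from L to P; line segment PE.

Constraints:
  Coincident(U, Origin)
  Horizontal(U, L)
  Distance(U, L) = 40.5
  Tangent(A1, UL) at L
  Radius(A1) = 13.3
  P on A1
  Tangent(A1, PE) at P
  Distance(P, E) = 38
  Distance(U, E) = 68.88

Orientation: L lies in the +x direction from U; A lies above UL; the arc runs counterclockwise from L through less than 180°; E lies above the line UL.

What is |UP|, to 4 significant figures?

55.91

U is at the origin; UL is horizontal with |UL| = 40.5 and L on the +x side, so L = (40.50, 0.000). A1 meets UL tangentially, so AL is at right angles to UL, so A = L + (0, 13.3) = (40.50, 13.30). Since AP ⟂ PE (tangency), |AE| = √(13.3² + 38.0²) = 40.26 regardless of where P sits on A1. So E lies on both circle(U, 68.88) and circle(A, 40.26); the above-UL intersection is E = (43.44, 53.45). P is the foot of the tangent from E: P = (53.34, 16.76).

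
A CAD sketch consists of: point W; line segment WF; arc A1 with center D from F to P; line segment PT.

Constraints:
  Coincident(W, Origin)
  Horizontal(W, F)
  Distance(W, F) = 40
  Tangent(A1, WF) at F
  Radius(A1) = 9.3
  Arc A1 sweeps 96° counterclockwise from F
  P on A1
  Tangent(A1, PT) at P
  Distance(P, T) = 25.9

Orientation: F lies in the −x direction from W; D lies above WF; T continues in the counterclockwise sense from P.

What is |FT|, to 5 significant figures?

36.619

On A1, F sits at bearing -90° from D; a 96° counterclockwise sweep puts P at bearing 6°, so P = D + 9.3·(cos 6°, sin 6°) = (-30.751, 10.272). A1 meets PT tangentially, so DP is at right angles to PT, so PT runs along (−sin 6°, cos 6°); with |PT| = 25.9, T = (-33.458, 36.030). Then |FT| = |T − F| = 36.619.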